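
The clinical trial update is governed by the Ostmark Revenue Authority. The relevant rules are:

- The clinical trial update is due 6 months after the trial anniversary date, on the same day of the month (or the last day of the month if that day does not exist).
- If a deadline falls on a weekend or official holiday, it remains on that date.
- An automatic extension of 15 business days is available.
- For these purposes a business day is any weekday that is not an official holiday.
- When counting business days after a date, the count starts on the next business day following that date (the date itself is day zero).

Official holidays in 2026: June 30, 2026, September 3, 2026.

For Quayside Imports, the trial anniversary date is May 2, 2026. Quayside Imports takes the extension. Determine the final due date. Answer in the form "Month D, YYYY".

November 23, 2026

6 months after May 2, 2026, on the same day of the month, is November 2, 2026.
November 2, 2026 falls on a Monday. The rules make no weekend/holiday allowance, so it remains November 2, 2026.
The 15-business-day extension runs from November 2, 2026 to November 23, 2026.
November 23, 2026 is a Monday; no weekend or holiday adjustment applies.
Final deadline: November 23, 2026.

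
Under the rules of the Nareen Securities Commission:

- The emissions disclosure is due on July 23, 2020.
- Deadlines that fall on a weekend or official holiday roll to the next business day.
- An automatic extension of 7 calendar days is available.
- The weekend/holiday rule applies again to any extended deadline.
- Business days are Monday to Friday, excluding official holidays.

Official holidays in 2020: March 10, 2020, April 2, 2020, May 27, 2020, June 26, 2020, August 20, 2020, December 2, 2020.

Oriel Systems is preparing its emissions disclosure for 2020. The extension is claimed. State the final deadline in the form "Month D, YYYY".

July 30, 2020

The statutory due date is July 23, 2020.
July 23, 2020 is a Thursday and not a listed holiday, so it stands.
The 7-calendar-day extension moves the deadline from July 23, 2020 to July 30, 2020.
July 30, 2020 falls on a Thursday, which is a business day, so no adjustment is needed.
The final due date is July 30, 2020.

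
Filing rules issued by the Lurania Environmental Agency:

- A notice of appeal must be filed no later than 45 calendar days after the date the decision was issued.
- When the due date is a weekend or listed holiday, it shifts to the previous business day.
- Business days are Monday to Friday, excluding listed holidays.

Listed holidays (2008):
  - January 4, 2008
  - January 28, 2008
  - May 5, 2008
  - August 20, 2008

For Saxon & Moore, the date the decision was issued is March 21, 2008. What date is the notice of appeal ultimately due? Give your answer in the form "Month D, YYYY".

May 2, 2008

Adding 45 calendar days to March 21, 2008 gives May 5, 2008.
May 5, 2008 falls on a listed holiday. Rolling to the preceding business day gives May 2, 2008, a Friday.
Deadline: May 2, 2008.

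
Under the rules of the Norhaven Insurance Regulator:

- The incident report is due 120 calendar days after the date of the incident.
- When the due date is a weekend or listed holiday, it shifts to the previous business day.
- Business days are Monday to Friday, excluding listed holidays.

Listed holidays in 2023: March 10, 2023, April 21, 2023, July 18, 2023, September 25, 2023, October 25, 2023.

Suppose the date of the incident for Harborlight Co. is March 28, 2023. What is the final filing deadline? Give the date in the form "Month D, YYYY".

July 26, 2023

120 calendar days after March 28, 2023 is July 26, 2023.
Since July 26, 2023 is a Wednesday and not a holiday, the date is unchanged.
Deadline: July 26, 2023.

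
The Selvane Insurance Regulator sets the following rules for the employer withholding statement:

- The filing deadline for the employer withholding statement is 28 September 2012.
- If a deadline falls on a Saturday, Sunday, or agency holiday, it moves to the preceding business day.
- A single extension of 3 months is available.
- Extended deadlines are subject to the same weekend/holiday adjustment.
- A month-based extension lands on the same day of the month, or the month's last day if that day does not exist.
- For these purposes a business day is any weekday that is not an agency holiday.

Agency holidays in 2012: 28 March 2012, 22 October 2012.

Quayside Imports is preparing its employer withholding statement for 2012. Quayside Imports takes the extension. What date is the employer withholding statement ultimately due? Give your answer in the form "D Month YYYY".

Start from the fixed due date, 28 September 2012.
28 September 2012 (Friday) is already a business day.
The 3 months extension carries 28 September 2012 to 28 December 2012.
28 December 2012 (Friday) is already a business day.
Deadline: 28 December 2012.

28 December 2012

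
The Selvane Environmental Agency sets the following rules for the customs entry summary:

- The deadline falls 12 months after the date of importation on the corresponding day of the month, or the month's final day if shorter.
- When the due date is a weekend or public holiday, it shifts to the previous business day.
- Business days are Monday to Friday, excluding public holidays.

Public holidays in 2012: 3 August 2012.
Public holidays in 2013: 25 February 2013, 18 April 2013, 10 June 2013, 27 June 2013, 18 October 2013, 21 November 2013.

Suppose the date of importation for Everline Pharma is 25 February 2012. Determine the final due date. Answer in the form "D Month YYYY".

22 February 2013

12 months after 25 February 2012, on the same day of the month, is 25 February 2013.
Because 25 February 2013 is a listed holiday, the deadline becomes 22 February 2013 (Friday).
Final deadline: 22 February 2013.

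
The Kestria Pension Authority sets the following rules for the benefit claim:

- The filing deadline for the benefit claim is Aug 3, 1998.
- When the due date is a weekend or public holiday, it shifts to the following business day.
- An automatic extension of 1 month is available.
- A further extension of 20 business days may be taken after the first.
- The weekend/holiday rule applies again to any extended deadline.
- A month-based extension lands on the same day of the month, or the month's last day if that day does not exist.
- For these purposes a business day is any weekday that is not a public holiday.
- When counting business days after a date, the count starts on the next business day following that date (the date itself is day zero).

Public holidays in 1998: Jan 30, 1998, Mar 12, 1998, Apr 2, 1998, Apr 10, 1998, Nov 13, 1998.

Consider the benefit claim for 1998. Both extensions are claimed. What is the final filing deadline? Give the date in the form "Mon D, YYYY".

Oct 1, 1998

The statutory due date is Aug 3, 1998.
Aug 3, 1998 is a Monday and not a listed holiday, so it stands.
Add 1 month to Aug 3, 1998: Sep 3, 1998.
Sep 3, 1998 (Thursday) is already a business day.
Counting 20 further business days from Sep 3, 1998 reaches Oct 1, 1998.
Oct 1, 1998 (Thursday) is already a business day.
So the filing is due Oct 1, 1998.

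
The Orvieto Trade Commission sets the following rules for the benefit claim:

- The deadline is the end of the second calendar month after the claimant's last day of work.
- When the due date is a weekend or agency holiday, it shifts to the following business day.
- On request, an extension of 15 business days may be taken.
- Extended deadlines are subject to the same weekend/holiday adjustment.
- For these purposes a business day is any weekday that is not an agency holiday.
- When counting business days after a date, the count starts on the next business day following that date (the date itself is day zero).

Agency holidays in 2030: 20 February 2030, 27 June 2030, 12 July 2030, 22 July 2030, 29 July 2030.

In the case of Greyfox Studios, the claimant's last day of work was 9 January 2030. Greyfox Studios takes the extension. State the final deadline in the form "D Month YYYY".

22 April 2030

2 months after 9 January 2030 falls in March 2030; the last day of that month is 31 March 2030.
Because 31 March 2030 is a Sunday, the deadline becomes 1 April 2030 (Monday).
The 15-business-day extension runs from 1 April 2030 to 22 April 2030.
22 April 2030 is a Monday and not a listed holiday, so it stands.
The final due date is 22 April 2030.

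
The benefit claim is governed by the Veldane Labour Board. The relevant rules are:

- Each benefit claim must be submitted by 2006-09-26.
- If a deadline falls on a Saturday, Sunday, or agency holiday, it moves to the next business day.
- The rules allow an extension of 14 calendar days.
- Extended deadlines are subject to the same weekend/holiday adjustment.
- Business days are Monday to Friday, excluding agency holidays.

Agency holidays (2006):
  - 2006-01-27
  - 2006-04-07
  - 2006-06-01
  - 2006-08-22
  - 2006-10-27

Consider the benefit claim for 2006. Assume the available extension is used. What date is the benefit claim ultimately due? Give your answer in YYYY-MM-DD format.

Start from the fixed due date, 2006-09-26.
2006-09-26 is a Tuesday and not a listed holiday, so it stands.
Applying the 14-calendar-day extension: 2006-09-26 + 14 days = 2006-10-10.
Since 2006-10-10 is a Tuesday and not a holiday, the date is unchanged.
Final deadline: 2006-10-10.

2006-10-10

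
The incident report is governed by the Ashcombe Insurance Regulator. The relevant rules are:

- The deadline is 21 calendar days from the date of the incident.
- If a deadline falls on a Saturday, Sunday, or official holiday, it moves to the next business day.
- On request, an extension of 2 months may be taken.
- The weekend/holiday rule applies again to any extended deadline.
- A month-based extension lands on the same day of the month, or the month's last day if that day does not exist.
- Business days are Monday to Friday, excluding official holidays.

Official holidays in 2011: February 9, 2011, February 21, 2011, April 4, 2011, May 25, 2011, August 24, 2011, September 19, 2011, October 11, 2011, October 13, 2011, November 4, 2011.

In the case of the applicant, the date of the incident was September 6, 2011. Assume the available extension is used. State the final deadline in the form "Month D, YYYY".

November 28, 2011

From September 6, 2011, 21 calendar days later is September 27, 2011.
September 27, 2011 is a Tuesday and not a listed holiday, so it stands.
Applying the 2 months extension: 2 months after September 27, 2011 is November 27, 2011.
November 27, 2011 falls on a Sunday. Rolling to the next business day gives November 28, 2011, a Monday.
Deadline: November 28, 2011.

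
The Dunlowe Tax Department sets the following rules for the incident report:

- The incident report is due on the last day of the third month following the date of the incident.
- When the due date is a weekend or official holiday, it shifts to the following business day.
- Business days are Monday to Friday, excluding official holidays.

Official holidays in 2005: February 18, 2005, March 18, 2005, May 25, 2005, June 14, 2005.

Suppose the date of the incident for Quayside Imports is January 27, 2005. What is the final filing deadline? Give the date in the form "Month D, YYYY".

3 months after January 27, 2005 is April 2005; that month ends on April 30, 2005.
April 30, 2005 is a Saturday; the next business day is May 2, 2005 (Monday).
The final due date is May 2, 2005.

May 2, 2005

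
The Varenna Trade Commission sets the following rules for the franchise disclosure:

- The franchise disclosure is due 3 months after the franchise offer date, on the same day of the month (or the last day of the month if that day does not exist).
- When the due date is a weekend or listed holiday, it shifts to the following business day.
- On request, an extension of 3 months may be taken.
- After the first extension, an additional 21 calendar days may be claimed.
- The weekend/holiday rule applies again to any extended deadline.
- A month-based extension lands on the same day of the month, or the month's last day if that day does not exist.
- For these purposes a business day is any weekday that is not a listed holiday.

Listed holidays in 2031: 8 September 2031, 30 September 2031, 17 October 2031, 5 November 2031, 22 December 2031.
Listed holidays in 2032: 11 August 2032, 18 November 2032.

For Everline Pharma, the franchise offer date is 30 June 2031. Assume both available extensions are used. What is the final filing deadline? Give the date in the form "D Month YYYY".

3 months after 30 June 2031, on the same day of the month, is 30 September 2031.
30 September 2031 is a listed holiday; the next business day is 1 October 2031 (Wednesday).
Applying the 3 months extension: 3 months after 1 October 2031 is 1 January 2032.
Since 1 January 2032 is a Thursday and not a holiday, the date is unchanged.
With the 21-day extension, 1 January 2032 becomes 22 January 2032.
22 January 2032 (Thursday) is already a business day.
Final deadline: 22 January 2032.

22 January 2032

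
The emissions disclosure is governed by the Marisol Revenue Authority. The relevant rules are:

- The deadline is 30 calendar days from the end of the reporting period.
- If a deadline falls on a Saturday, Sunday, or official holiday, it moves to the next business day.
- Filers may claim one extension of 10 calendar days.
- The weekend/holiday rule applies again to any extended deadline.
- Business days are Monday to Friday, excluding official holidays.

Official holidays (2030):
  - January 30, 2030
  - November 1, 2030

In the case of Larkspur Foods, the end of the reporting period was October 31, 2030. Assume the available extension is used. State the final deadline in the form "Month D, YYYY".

30 calendar days after October 31, 2030 is November 30, 2030.
November 30, 2030 falls on a Saturday. Rolling to the next business day gives December 2, 2030, a Monday.
Add the 10 calendar-day extension to December 2, 2030: December 12, 2030.
Since December 12, 2030 is a Thursday and not a holiday, the date is unchanged.
The final due date is December 12, 2030.

December 12, 2030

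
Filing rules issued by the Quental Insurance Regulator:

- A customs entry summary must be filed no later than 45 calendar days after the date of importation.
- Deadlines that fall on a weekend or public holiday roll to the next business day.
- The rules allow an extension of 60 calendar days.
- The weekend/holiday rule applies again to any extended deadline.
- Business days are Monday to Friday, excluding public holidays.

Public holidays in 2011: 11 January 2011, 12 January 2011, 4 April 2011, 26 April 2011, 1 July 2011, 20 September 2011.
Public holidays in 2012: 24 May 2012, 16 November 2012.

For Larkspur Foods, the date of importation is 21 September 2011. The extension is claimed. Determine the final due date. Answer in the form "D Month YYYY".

Trigger date 21 September 2011 + 45 calendar days = 5 November 2011.
5 November 2011 is a Saturday; the next business day is 7 November 2011 (Monday).
Applying the 60-calendar-day extension: 7 November 2011 + 60 days = 6 January 2012.
6 January 2012 is a Friday and not a listed holiday, so it stands.
The final due date is 6 January 2012.

6 January 2012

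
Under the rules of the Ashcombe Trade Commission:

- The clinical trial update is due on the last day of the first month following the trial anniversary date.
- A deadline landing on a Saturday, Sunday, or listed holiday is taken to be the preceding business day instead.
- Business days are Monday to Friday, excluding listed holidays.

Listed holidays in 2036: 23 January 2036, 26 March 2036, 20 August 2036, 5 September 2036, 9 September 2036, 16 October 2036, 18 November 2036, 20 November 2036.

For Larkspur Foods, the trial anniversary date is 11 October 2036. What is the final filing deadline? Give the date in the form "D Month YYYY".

1 month after 11 October 2036 is November 2036; that month ends on 30 November 2036.
30 November 2036 is a Sunday, so it moves to the preceding business day, 28 November 2036 (Friday).
Final deadline: 28 November 2036.

28 November 2036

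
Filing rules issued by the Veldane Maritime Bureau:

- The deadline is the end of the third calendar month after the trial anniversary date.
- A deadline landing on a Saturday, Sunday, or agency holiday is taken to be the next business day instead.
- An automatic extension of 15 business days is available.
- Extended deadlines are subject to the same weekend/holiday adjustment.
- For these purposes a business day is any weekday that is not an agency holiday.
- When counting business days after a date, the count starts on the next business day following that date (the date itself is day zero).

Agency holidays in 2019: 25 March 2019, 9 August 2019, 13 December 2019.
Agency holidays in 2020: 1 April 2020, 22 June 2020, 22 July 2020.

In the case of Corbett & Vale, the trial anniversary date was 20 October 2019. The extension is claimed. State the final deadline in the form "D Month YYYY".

The third month after 20 October 2019 is January 2020, whose last day is 31 January 2020.
31 January 2020 (Friday) is already a business day.
The 15-business-day extension runs from 31 January 2020 to 21 February 2020.
21 February 2020 (Friday) is already a business day.
The final due date is 21 February 2020.

21 February 2020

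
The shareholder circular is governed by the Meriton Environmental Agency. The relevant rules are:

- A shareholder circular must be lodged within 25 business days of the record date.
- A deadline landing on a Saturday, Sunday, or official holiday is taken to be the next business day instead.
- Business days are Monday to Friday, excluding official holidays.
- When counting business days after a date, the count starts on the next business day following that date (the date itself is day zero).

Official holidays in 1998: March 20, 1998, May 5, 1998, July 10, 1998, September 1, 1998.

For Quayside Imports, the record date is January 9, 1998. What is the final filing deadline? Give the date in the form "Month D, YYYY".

February 13, 1998

25 business days after January 9, 1998, excluding weekends and holidays, is February 13, 1998.
Since February 13, 1998 is a Friday and not a holiday, the date is unchanged.
So the filing is due February 13, 1998.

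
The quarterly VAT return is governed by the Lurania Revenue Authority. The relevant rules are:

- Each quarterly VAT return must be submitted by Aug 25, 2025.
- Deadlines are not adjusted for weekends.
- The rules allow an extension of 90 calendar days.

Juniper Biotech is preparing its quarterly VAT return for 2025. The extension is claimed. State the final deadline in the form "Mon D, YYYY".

The statutory due date is Aug 25, 2025.
No adjustment is made for weekends or holidays, so Aug 25, 2025 stands.
With the 90-day extension, Aug 25, 2025 becomes Nov 23, 2025.
No adjustment is made for weekends or holidays, so Nov 23, 2025 stands.
The final due date is Nov 23, 2025.

Nov 23, 2025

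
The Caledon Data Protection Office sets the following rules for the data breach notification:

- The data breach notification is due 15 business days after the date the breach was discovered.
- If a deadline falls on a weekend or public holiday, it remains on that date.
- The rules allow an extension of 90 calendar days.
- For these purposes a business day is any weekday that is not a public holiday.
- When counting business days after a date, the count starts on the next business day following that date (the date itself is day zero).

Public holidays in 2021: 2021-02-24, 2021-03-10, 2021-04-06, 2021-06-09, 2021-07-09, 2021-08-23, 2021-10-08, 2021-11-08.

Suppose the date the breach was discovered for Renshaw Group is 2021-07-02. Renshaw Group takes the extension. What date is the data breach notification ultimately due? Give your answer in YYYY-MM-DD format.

2021-10-24

15 business days after 2021-07-02, excluding weekends and holidays, is 2021-07-26.
2021-07-26 falls on a Monday. The rules make no weekend/holiday allowance, so it remains 2021-07-26.
Applying the 90-calendar-day extension: 2021-07-26 + 90 days = 2021-10-24.
2021-10-24 is a Sunday; no weekend or holiday adjustment applies.
So the filing is due 2021-10-24.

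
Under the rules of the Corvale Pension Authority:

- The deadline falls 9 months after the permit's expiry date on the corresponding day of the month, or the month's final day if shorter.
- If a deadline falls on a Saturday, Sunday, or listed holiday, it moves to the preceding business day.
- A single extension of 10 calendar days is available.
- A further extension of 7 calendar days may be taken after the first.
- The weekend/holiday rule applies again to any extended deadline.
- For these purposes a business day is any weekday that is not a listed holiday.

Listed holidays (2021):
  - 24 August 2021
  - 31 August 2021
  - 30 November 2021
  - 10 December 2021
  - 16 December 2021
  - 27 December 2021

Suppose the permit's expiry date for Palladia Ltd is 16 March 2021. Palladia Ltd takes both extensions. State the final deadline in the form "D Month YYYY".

9 months after 16 March 2021, on the same day of the month, is 16 December 2021.
16 December 2021 is a listed holiday, so it moves to the preceding business day, 15 December 2021 (Wednesday).
With the 10-day extension, 15 December 2021 becomes 25 December 2021.
25 December 2021 is a Saturday; the preceding business day is 24 December 2021 (Friday).
Applying the 7-calendar-day extension: 24 December 2021 + 7 days = 31 December 2021.
31 December 2021 (Friday) is already a business day.
So the filing is due 31 December 2021.

31 December 2021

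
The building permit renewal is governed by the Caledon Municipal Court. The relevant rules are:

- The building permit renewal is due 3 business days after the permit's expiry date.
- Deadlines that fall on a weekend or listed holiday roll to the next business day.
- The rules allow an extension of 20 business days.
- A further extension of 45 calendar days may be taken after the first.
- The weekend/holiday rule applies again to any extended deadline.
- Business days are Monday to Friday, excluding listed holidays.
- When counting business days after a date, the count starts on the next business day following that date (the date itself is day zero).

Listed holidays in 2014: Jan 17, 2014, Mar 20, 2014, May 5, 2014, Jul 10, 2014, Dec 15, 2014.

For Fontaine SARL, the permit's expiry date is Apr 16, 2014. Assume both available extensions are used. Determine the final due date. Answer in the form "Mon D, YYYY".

3 business days after Apr 16, 2014, excluding weekends and holidays, is Apr 21, 2014.
Apr 21, 2014 is a Monday and not a listed holiday, so it stands.
Applying the 20-business-day extension: 20 business days after Apr 21, 2014 is May 20, 2014.
Since May 20, 2014 is a Tuesday and not a holiday, the date is unchanged.
The 45-calendar-day extension moves the deadline from May 20, 2014 to Jul 4, 2014.
Jul 4, 2014 is a Friday and not a listed holiday, so it stands.
Deadline: Jul 4, 2014.

Jul 4, 2014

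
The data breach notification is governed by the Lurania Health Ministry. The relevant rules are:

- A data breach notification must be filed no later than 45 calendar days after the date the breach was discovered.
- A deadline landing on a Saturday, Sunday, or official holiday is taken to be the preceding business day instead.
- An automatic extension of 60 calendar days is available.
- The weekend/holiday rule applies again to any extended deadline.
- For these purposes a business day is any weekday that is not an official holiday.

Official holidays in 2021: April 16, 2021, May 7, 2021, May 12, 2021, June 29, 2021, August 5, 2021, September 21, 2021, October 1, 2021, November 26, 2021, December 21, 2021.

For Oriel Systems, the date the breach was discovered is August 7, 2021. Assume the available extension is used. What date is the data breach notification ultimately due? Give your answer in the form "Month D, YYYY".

November 19, 2021

45 calendar days after August 7, 2021 is September 21, 2021.
September 21, 2021 is a listed holiday, so it moves to the preceding business day, September 20, 2021 (Monday).
Add the 60 calendar-day extension to September 20, 2021: November 19, 2021.
November 19, 2021 (Friday) is already a business day.
So the filing is due November 19, 2021.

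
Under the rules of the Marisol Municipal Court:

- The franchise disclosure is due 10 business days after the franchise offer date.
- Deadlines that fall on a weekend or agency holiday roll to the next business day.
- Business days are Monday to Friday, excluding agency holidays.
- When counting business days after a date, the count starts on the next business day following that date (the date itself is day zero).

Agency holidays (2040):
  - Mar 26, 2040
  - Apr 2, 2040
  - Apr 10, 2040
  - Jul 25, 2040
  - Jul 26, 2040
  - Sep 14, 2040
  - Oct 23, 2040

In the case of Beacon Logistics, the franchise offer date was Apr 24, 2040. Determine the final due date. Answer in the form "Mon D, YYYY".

May 8, 2040

10 business days after Apr 24, 2040, excluding weekends and holidays, is May 8, 2040.
May 8, 2040 falls on a Tuesday, which is a business day, so no adjustment is needed.
So the filing is due May 8, 2040.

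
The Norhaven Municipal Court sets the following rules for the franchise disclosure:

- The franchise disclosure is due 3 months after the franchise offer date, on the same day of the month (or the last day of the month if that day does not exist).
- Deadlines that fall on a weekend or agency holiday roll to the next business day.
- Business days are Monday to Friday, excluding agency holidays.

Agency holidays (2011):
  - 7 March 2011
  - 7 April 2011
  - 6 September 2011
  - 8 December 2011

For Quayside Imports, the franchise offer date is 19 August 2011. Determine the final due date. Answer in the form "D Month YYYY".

3 months from 19 August 2011 is 19 November 2011.
19 November 2011 is a Saturday; the next business day is 21 November 2011 (Monday).
The final due date is 21 November 2011.

21 November 2011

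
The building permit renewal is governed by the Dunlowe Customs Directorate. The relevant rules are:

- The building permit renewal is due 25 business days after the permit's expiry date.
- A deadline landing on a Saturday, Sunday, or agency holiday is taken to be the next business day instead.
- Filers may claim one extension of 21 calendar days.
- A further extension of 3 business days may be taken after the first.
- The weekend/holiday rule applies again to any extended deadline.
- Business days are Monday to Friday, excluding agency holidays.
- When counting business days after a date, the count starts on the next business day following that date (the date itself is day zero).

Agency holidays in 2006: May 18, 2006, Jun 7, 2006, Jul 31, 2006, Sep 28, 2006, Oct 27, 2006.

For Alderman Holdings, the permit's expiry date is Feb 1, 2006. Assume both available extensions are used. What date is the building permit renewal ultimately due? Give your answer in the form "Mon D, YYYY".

Apr 3, 2006

25 business days after Feb 1, 2006, excluding weekends and holidays, is Mar 8, 2006.
Mar 8, 2006 (Wednesday) is already a business day.
Add the 21 calendar-day extension to Mar 8, 2006: Mar 29, 2006.
Mar 29, 2006 falls on a Wednesday, which is a business day, so no adjustment is needed.
The 3-business-day extension runs from Mar 29, 2006 to Apr 3, 2006.
Apr 3, 2006 falls on a Monday, which is a business day, so no adjustment is needed.
The final due date is Apr 3, 2006.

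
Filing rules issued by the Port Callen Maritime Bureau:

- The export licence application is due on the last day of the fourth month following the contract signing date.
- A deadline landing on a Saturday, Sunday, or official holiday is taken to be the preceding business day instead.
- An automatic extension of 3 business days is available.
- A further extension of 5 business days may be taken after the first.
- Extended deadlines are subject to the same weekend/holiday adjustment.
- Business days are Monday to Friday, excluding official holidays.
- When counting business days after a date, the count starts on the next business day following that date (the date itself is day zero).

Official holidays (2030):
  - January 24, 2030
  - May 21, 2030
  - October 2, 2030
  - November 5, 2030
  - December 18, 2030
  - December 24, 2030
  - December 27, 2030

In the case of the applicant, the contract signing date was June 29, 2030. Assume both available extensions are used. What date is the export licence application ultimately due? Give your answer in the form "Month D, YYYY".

4 months after June 29, 2030 is October 2030; that month ends on October 31, 2030.
October 31, 2030 (Thursday) is already a business day.
Applying the 3-business-day extension: 3 business days after October 31, 2030 is November 6, 2030.
November 6, 2030 (Wednesday) is already a business day.
The 5-business-day extension runs from November 6, 2030 to November 13, 2030.
November 13, 2030 is a Wednesday and not a listed holiday, so it stands.
Final deadline: November 13, 2030.

November 13, 2030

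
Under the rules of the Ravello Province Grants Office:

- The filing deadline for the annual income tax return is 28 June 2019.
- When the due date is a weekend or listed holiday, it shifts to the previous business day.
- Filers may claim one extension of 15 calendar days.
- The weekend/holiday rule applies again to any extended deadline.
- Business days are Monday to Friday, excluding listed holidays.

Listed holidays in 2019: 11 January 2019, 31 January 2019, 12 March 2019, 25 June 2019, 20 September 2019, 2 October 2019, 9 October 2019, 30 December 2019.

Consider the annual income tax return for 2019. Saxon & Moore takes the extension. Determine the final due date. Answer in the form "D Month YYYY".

Start from the fixed due date, 28 June 2019.
28 June 2019 falls on a Friday, which is a business day, so no adjustment is needed.
Applying the 15-calendar-day extension: 28 June 2019 + 15 days = 13 July 2019.
13 July 2019 is a Saturday; the preceding business day is 12 July 2019 (Friday).
The final due date is 12 July 2019.

12 July 2019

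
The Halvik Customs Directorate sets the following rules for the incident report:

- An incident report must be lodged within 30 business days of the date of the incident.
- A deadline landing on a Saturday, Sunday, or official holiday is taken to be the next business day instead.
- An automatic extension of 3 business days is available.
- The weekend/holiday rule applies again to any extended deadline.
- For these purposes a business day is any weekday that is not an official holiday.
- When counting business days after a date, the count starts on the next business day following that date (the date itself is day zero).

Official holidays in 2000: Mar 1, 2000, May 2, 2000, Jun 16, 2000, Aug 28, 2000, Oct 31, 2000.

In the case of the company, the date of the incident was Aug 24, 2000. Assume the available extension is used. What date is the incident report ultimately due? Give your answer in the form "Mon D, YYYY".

Oct 11, 2000

30 business days after Aug 24, 2000, excluding weekends and holidays, is Oct 6, 2000.
Oct 6, 2000 (Friday) is already a business day.
Counting 3 further business days from Oct 6, 2000 reaches Oct 11, 2000.
Oct 11, 2000 falls on a Wednesday, which is a business day, so no adjustment is needed.
Final deadline: Oct 11, 2000.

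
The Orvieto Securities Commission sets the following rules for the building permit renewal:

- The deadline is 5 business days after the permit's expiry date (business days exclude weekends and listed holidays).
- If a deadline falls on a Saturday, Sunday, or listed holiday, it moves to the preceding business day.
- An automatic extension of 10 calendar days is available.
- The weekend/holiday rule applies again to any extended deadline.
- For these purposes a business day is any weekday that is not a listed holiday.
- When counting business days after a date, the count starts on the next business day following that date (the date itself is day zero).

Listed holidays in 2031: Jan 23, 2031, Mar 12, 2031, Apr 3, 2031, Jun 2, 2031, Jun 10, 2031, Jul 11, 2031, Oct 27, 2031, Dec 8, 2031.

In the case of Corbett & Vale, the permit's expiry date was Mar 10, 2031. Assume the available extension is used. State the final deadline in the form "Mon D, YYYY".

Counting 5 business days after Mar 10, 2031 (skipping weekends and listed holidays) reaches Mar 18, 2031.
Mar 18, 2031 is a Tuesday and not a listed holiday, so it stands.
The 10-calendar-day extension moves the deadline from Mar 18, 2031 to Mar 28, 2031.
Mar 28, 2031 (Friday) is already a business day.
The final due date is Mar 28, 2031.

Mar 28, 2031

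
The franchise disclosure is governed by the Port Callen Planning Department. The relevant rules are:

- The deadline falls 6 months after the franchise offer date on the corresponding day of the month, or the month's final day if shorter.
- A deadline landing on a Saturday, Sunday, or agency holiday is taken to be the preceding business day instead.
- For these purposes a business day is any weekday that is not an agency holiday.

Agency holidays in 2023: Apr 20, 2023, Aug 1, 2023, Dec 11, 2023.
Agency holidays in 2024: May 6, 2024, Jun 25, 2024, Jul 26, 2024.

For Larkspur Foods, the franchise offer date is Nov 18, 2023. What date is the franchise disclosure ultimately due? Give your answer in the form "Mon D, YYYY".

May 17, 2024

Moving 6 months forward from Nov 18, 2023 on the corresponding day gives May 18, 2024.
May 18, 2024 is a Saturday, so it moves to the preceding business day, May 17, 2024 (Friday).
The final due date is May 17, 2024.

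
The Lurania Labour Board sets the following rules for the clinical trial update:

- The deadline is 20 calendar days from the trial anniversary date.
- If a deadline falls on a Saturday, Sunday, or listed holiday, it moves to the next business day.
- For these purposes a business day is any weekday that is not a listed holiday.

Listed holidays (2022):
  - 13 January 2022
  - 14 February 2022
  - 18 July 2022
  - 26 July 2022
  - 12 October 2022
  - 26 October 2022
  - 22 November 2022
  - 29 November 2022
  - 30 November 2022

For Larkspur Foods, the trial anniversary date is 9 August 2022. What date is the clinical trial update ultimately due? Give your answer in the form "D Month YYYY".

20 calendar days after 9 August 2022 is 29 August 2022.
29 August 2022 falls on a Monday, which is a business day, so no adjustment is needed.
Deadline: 29 August 2022.

29 August 2022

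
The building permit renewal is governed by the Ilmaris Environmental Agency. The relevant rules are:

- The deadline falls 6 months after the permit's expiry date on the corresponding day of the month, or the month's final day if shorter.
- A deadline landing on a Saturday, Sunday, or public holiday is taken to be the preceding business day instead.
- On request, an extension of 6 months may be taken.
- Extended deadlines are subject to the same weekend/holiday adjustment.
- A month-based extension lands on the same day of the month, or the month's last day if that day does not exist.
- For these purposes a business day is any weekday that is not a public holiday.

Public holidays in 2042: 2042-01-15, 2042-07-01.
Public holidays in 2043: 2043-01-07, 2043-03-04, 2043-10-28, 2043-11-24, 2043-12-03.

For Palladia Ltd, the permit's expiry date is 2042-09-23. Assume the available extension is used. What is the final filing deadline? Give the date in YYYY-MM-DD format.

6 months after 2042-09-23, on the same day of the month, is 2043-03-23.
Since 2043-03-23 is a Monday and not a holiday, the date is unchanged.
Add 6 months to 2043-03-23: 2043-09-23.
2043-09-23 falls on a Wednesday, which is a business day, so no adjustment is needed.
Deadline: 2043-09-23.

2043-09-23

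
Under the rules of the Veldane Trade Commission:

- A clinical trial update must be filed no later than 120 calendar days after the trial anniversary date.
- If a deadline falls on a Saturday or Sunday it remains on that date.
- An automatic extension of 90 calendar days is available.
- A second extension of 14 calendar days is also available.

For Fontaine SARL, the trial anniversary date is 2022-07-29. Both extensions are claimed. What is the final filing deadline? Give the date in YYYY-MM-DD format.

2023-03-10

120 calendar days after 2022-07-29 is 2022-11-26.
No adjustment is made for weekends or holidays, so 2022-11-26 stands.
With the 90-day extension, 2022-11-26 becomes 2023-02-24.
No adjustment is made for weekends or holidays, so 2023-02-24 stands.
With the 14-day extension, 2023-02-24 becomes 2023-03-10.
2023-03-10 falls on a Friday. The rules make no weekend/holiday allowance, so it remains 2023-03-10.
The final due date is 2023-03-10.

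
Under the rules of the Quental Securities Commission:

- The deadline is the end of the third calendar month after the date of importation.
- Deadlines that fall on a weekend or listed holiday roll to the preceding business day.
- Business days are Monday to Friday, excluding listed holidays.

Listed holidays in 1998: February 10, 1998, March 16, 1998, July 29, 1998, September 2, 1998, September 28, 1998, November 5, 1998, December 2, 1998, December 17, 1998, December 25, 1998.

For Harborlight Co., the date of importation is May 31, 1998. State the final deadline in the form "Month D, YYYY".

3 months after May 31, 1998 is August 1998; that month ends on August 31, 1998.
August 31, 1998 is a Monday and not a listed holiday, so it stands.
Deadline: August 31, 1998.

August 31, 1998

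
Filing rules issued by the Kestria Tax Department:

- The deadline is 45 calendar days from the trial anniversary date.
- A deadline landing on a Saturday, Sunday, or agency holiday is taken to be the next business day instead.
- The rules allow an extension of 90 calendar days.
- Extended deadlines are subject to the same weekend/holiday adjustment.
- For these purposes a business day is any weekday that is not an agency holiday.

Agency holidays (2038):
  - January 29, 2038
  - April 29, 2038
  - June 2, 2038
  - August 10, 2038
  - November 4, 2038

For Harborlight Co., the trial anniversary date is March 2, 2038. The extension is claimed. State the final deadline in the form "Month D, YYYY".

45 calendar days after March 2, 2038 is April 16, 2038.
April 16, 2038 is a Friday and not a listed holiday, so it stands.
With the 90-day extension, April 16, 2038 becomes July 15, 2038.
July 15, 2038 is a Thursday and not a listed holiday, so it stands.
So the filing is due July 15, 2038.

July 15, 2038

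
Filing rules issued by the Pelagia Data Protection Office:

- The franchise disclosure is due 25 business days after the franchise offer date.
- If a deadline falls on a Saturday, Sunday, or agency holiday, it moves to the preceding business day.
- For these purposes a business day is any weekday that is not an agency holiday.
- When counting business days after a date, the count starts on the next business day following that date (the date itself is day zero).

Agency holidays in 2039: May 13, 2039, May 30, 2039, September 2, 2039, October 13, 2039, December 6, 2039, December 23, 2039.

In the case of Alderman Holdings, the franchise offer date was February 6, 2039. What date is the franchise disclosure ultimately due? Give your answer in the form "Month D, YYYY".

March 11, 2039

Counting 25 business days after February 6, 2039 (skipping weekends and listed holidays) reaches March 11, 2039.
March 11, 2039 (Friday) is already a business day.
So the filing is due March 11, 2039.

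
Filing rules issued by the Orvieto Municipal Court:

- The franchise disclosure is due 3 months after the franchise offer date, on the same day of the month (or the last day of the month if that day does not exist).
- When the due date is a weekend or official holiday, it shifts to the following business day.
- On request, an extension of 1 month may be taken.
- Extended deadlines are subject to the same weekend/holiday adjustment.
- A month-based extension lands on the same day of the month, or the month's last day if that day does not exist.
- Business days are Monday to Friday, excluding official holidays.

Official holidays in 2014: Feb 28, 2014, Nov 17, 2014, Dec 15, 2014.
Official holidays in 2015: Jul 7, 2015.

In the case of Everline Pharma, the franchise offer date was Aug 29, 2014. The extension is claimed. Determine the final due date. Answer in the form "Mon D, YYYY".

Jan 1, 2015

3 months from Aug 29, 2014 is Nov 29, 2014.
Nov 29, 2014 is a Saturday, so it moves to the next business day, Dec 1, 2014 (Monday).
Add 1 month to Dec 1, 2014: Jan 1, 2015.
Since Jan 1, 2015 is a Thursday and not a holiday, the date is unchanged.
So the filing is due Jan 1, 2015.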